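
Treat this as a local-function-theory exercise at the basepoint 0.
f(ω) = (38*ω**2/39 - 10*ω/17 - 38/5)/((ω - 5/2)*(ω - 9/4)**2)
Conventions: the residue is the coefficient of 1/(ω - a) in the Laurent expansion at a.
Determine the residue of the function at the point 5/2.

At the order-1 pole 5/2 set g(ω) = (ω - (5/2))*f(ω) = (38*ω**2/39 - 10*ω/17 - 38/5)/(ω - 9/4)**2.
Simple pole: residue = g(a) at a = 5/2, which is -158104/3315.

The residue is -158104/3315.


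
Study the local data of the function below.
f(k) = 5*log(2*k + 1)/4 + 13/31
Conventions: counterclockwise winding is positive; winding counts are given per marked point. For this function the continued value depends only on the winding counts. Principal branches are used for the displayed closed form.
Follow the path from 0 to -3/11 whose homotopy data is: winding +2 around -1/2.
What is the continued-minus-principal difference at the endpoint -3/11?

Continued minus principal equals (5)*pi*i.

The rational part is single-valued and drops out of the difference; each branch term changes only by its own monodromy.
(5/4)*log(1 - k/(-1/2)): each positive loop around -1/2 adds 2*pi*i to the log, so winding +2 contributes (5/4)*(2)*2*pi*i = (5)*pi*i.
Summing the contributions at k = -3/11 gives (5)*pi*i.


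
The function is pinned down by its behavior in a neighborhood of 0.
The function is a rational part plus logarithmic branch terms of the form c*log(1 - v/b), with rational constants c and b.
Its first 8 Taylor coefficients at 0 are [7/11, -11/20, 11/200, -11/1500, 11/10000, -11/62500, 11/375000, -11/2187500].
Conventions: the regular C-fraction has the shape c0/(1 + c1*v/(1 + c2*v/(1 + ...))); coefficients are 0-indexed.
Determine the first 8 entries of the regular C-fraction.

The regular C-fraction coefficients are [7/11, 121/140, -107/140, -7/1605, 67/642, 214/8375, 1247/16750, 603/17458].

Taylor coefficients (read off): a_0 = 7/11, a_1 = -11/20, a_2 = 11/200, a_3 = -11/1500, a_4 = 11/10000, a_5 = -11/62500, a_6 = 11/375000, a_7 = -11/2187500.
c0 = a_0 = 7/11. Peel one level at a time: if S = 1 + c*v/S' with S'(0) = 1, then c is the v-coefficient of S and S' = c*v/(S - 1).
S_1 = c0/f = 1 + (121/140)*v + (12947/19600)*v^2 + ...; c1 = 121/140.
S_2 = c1*v/(S_1 - 1) = 1 + (-107/140)*v + (-1/300)*v^2 + ...; c2 = -107/140.
S_3 = c2*v/(S_2 - 1) = 1 + (-7/1605)*v + (469/1030410)*v^2 + ...; c3 = -7/1605.
S_4 = c3*v/(S_3 - 1) = 1 + (67/642)*v + (-1/375)*v^2 + ...; c4 = 67/642.
S_5 = c4*v/(S_4 - 1) = 1 + (214/8375)*v + (-133429/70140625)*v^2 + ...; c5 = 214/8375.
S_6 = c5*v/(S_5 - 1) = 1 + (1247/16750)*v + (-9/3500)*v^2 + ...; c6 = 1247/16750.
S_7 = c6*v/(S_6 - 1) = 1 + (603/17458)*v + ...; c7 = 603/17458.


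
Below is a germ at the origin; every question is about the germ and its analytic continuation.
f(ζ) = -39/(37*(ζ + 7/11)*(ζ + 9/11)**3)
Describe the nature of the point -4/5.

Denominator factors: ζ + 9/11 = 1/55 at ζ = -4/5; ζ + 7/11 = -9/55 at ζ = -4/5 — none vanishes.
So the germ continues analytically to -4/5.

The point is a regular point.


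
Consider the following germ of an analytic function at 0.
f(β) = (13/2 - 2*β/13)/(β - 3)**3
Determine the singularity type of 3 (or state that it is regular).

The denominator factor β - 3 vanishes at 3 and appears to the power 3; the numerator there equals 157/26, nonzero, and no other factor vanishes.
Hence a pole whose order is the multiplicity, 3.

The point is a pole of order 3.


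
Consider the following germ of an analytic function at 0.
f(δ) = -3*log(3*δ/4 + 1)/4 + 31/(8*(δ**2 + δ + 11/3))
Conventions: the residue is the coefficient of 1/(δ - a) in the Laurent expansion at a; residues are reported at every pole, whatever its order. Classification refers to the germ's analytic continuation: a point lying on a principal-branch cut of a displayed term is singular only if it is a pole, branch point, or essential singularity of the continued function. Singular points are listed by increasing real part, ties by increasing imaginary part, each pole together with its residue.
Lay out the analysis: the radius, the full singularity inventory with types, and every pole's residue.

Radius of convergence at 0: 4/3.
At -4/3: a logarithmic branch point.
At (-1/2) - ((1/6)*sqrt(123))*i: a pole of order 1; residue ((31/328)*sqrt(123))*i.
At (-1/2) + ((1/6)*sqrt(123))*i: a pole of order 1; residue -((31/328)*sqrt(123))*i.

Denominator factor (δ**2 + δ + 11/3): discriminant -41/3, complex-conjugate roots (-1/2) + ((1/6)*sqrt(123))*i and (-1/2) - ((1/6)*sqrt(123))*i; poles of order 1, moduli (1/3)*sqrt(33) and (1/3)*sqrt(33).
Branch term (-3/4)*log(1 - δ/(-4/3)): its argument vanishes at δ = -4/3, a logarithmic branch point, modulus 4/3.
The radius of convergence is the smallest modulus among the singular points: 4/3.
The branch term is analytic at (-1/2) - ((1/6)*sqrt(123))*i and contributes nothing to the residue; only the rational part matters.
The factor δ**2 + δ + 11/3 splits as (δ - a)(δ - a') with a = (-1/2) - ((1/6)*sqrt(123))*i, a' = (-1/2) + ((1/6)*sqrt(123))*i. At the order-1 pole a set g(δ) = (δ - a)*(rational part) = [31/8] / (δ - a').
Simple pole: residue = g(a) at a = (-1/2) - ((1/6)*sqrt(123))*i, which is ((31/328)*sqrt(123))*i.
The branch term is analytic at (-1/2) + ((1/6)*sqrt(123))*i and contributes nothing to the residue; only the rational part matters.
The factor δ**2 + δ + 11/3 splits as (δ - a)(δ - a') with a = (-1/2) + ((1/6)*sqrt(123))*i, a' = (-1/2) - ((1/6)*sqrt(123))*i. At the order-1 pole a set g(δ) = (δ - a)*(rational part) = [31/8] / (δ - a').
Simple pole: residue = g(a) at a = (-1/2) + ((1/6)*sqrt(123))*i, which is -((31/328)*sqrt(123))*i.
List the singular points by increasing real part (a conjugate pair: the negative imaginary part first).


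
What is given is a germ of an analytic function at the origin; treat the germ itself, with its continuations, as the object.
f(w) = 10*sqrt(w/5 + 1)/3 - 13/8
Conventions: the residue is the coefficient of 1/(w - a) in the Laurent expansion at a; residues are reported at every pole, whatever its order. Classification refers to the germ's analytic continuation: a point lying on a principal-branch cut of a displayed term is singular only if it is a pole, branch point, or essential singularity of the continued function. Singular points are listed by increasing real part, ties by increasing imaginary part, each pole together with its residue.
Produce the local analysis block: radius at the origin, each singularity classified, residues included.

Radius of convergence at 0: 5.
At -5: an algebraic (square-root) branch point.

Branch term (10/3)*sqrt(1 - w/(-5)): its argument vanishes at w = -5, a square-root branch point, modulus 5.
The radius of convergence is the smallest modulus among the singular points: 5.


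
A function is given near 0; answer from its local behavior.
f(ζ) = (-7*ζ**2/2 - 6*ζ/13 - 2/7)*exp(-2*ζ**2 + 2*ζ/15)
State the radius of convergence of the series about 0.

The factor exp(-2*ζ**2 + 2*ζ/15) is entire and contributes no finite singular point.
The polynomial part has no poles.
No finite singular points: the Taylor series at 0 converges everywhere.

The radius of convergence is infinite.


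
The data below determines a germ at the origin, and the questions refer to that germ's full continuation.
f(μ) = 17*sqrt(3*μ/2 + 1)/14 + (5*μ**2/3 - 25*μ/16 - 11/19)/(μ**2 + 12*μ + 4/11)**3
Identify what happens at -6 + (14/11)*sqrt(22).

The denominator factor μ**2 + 12*μ + 4/11 vanishes at -6 + (14/11)*sqrt(22) and appears to the power 3; the numerator there equals 643001/5016 - (2415/88)*sqrt(22), nonzero, and no other factor vanishes.
The branch terms are analytic at this point.
Hence a pole whose order is the multiplicity, 3.

The point is a pole of order 3.


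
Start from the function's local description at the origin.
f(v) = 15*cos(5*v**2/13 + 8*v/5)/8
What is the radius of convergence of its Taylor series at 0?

The radius of convergence is infinite.

The factor cos(5*v**2/13 + 8*v/5) is entire and contributes no finite singular point.
The polynomial part has no poles.
No finite singular points: the Taylor series at 0 converges everywhere.


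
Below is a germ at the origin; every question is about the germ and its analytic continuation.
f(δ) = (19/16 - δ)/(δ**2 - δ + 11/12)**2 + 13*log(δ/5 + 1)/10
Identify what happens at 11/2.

The point is a regular point.

Denominator factors: δ**2 - δ + 11/12 = 77/3 at δ = 11/2 — none vanishes.
Branch term log(1 - δ/(-5)): argument at 11/2 is 21/10, nonzero, so 11/2 is not its branch point (a point on a principal cut is still regular for the continued germ).
So the germ continues analytically to 11/2.


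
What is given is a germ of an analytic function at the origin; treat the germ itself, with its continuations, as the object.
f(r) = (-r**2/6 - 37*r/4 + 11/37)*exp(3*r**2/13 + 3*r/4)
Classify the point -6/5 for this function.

There is no denominator, hence no pole anywhere.
The factor exp(3*r**2/13 + 3*r/4) is entire.
So the germ continues analytically to -6/5.

The point is a regular point.


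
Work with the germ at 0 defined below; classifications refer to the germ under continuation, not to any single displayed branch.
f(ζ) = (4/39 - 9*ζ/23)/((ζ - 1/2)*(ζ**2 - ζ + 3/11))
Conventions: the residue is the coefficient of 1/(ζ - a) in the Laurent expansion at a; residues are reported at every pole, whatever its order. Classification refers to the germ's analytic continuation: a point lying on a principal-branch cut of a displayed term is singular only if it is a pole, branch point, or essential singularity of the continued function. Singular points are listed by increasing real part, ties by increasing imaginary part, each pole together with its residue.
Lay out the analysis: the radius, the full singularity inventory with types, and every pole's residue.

Radius of convergence at 0: 1/2.
At (1/2) - ((1/22)*sqrt(11))*i: a pole of order 1; residue (1837/897) - ((9/23)*sqrt(11))*i.
At 1/2: a pole of order 1; residue -3674/897.
At (1/2) + ((1/22)*sqrt(11))*i: a pole of order 1; residue (1837/897) + ((9/23)*sqrt(11))*i.

Denominator factor (ζ - 1/2): pole of order 1 at 1/2, modulus 1/2.
Denominator factor (ζ**2 - ζ + 3/11): discriminant -1/11, complex-conjugate roots (1/2) + ((1/22)*sqrt(11))*i and (1/2) - ((1/22)*sqrt(11))*i; poles of order 1, moduli (1/11)*sqrt(33) and (1/11)*sqrt(33).
The radius of convergence is the smallest modulus among the singular points: 1/2.
The factor ζ**2 - ζ + 3/11 splits as (ζ - a)(ζ - a') with a = (1/2) - ((1/22)*sqrt(11))*i, a' = (1/2) + ((1/22)*sqrt(11))*i. At the order-1 pole a set g(ζ) = (ζ - a)*f(ζ) = [(4/39 - 9*ζ/23)/(ζ - 1/2)] / (ζ - a').
Simple pole: residue = g(a) at a = (1/2) - ((1/22)*sqrt(11))*i, which is (1837/897) - ((9/23)*sqrt(11))*i.
At the order-1 pole 1/2 set g(ζ) = (ζ - (1/2))*f(ζ) = (4/39 - 9*ζ/23)/(ζ**2 - ζ + 3/11).
Simple pole: residue = g(a) at a = 1/2, which is -3674/897.
The factor ζ**2 - ζ + 3/11 splits as (ζ - a)(ζ - a') with a = (1/2) + ((1/22)*sqrt(11))*i, a' = (1/2) - ((1/22)*sqrt(11))*i. At the order-1 pole a set g(ζ) = (ζ - a)*f(ζ) = [(4/39 - 9*ζ/23)/(ζ - 1/2)] / (ζ - a').
Simple pole: residue = g(a) at a = (1/2) + ((1/22)*sqrt(11))*i, which is (1837/897) + ((9/23)*sqrt(11))*i.
List the singular points by increasing real part (a conjugate pair: the negative imaginary part first).


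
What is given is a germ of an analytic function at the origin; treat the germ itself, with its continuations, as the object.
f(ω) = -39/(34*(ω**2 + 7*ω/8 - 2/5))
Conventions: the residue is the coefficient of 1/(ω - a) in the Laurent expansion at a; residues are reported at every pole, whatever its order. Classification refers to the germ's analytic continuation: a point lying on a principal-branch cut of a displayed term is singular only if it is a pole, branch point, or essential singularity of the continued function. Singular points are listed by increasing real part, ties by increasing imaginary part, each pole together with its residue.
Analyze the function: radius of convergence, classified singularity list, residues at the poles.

Denominator factor (ω**2 + 7*ω/8 - 2/5): discriminant 757/320, real irrational roots -7/16 + (1/80)*sqrt(3785) and -7/16 - (1/80)*sqrt(3785); poles of order 1, moduli -7/16 + (1/80)*sqrt(3785) and 7/16 + (1/80)*sqrt(3785).
The radius of convergence is the smallest modulus among the singular points: -7/16 + (1/80)*sqrt(3785).
The factor ω**2 + 7*ω/8 - 2/5 splits as (ω - a)(ω - a') with a = -7/16 - (1/80)*sqrt(3785), a' = -7/16 + (1/80)*sqrt(3785). At the order-1 pole a set g(ω) = (ω - a)*f(ω) = [-39/34] / (ω - a').
Simple pole: residue = g(a) at a = -7/16 - (1/80)*sqrt(3785), which is (156/12869)*sqrt(3785).
The factor ω**2 + 7*ω/8 - 2/5 splits as (ω - a)(ω - a') with a = -7/16 + (1/80)*sqrt(3785), a' = -7/16 - (1/80)*sqrt(3785). At the order-1 pole a set g(ω) = (ω - a)*f(ω) = [-39/34] / (ω - a').
Simple pole: residue = g(a) at a = -7/16 + (1/80)*sqrt(3785), which is -(156/12869)*sqrt(3785).
List the singular points by increasing real part (a conjugate pair: the negative imaginary part first).

Radius of convergence at 0: -7/16 + (1/80)*sqrt(3785).
At -7/16 - (1/80)*sqrt(3785): a pole of order 1; residue (156/12869)*sqrt(3785).
At -7/16 + (1/80)*sqrt(3785): a pole of order 1; residue -(156/12869)*sqrt(3785).


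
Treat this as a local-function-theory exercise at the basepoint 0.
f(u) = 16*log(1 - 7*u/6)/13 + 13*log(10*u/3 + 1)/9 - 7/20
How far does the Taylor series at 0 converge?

The radius of convergence is 3/10.

Branch term (13/9)*log(1 - u/(-3/10)): its argument vanishes at u = -3/10, a logarithmic branch point, modulus 3/10.
Branch term (16/13)*log(1 - u/(6/7)): its argument vanishes at u = 6/7, a logarithmic branch point, modulus 6/7.
The radius of convergence is the smallest modulus among the singular points: 3/10.


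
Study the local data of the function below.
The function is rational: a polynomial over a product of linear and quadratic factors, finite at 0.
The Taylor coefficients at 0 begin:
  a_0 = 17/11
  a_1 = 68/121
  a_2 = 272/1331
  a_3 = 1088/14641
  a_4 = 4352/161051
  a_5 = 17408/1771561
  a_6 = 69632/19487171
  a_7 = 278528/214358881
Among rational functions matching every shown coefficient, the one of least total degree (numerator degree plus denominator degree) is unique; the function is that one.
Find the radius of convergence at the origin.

No rational of total degree below 1 reproduces all 8 coefficients; solving the [0/1] Pade equations on them gives f(u) = -17/(4*(u - 11/4)), whose expansion matches every shown term.
Denominator factor (u - 11/4): pole of order 1 at 11/4, modulus 11/4.
The radius of convergence is the smallest modulus among the singular points: 11/4.

The radius of convergence is 11/4.


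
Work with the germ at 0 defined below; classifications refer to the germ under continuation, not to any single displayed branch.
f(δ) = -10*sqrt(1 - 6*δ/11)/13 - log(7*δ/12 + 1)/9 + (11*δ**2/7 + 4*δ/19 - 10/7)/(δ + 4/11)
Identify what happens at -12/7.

The point is a logarithmic branch point.

The term (-1/9)*log(1 - δ/(-12/7)) has argument 1 - -12/7/(-12/7) = 0 at -12/7: a logarithmic (infinitely-sheeted) branch point; the remaining terms are analytic or single-valued there.


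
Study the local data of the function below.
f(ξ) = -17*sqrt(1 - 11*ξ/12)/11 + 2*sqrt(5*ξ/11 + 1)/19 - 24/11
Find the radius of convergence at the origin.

The radius of convergence is 12/11.

Branch term (2/19)*sqrt(1 - ξ/(-11/5)): its argument vanishes at ξ = -11/5, a square-root branch point, modulus 11/5.
Branch term (-17/11)*sqrt(1 - ξ/(12/11)): its argument vanishes at ξ = 12/11, a square-root branch point, modulus 12/11.
The radius of convergence is the smallest modulus among the singular points: 12/11.


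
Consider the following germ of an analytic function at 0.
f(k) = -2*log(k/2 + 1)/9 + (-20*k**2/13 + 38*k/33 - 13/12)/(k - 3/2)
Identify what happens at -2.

The term (-2/9)*log(1 - k/(-2)) has argument 1 - -2/(-2) = 0 at -2: a logarithmic (infinitely-sheeted) branch point; the remaining terms are analytic or single-valued there.

The point is a logarithmic branch point.


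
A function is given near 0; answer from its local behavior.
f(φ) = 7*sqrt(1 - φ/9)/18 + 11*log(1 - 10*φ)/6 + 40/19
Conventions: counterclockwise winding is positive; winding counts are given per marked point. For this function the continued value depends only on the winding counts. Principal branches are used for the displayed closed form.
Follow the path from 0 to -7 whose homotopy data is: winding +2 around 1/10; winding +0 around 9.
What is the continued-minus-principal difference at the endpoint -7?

The rational part is single-valued and drops out of the difference; each branch term changes only by its own monodromy.
(11/6)*log(1 - φ/(1/10)): each positive loop around 1/10 adds 2*pi*i to the log, so winding +2 contributes (11/6)*(2)*2*pi*i = (22/3)*pi*i.
(7/18)*sqrt(1 - φ/(9)): winding +0 is even, the square root returns to the same sheet, contribution 0.
Summing the contributions at φ = -7 gives (22/3)*pi*i.

Continued minus principal equals (22/3)*pi*i.


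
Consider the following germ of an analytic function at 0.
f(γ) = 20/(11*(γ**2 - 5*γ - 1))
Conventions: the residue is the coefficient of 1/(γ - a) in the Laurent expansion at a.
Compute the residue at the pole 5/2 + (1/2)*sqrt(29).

The factor γ**2 - 5*γ - 1 splits as (γ - a)(γ - a') with a = 5/2 + (1/2)*sqrt(29), a' = 5/2 - (1/2)*sqrt(29). At the order-1 pole a set g(γ) = (γ - a)*f(γ) = [20/11] / (γ - a').
Simple pole: residue = g(a) at a = 5/2 + (1/2)*sqrt(29), which is (20/319)*sqrt(29).

The residue is (20/319)*sqrt(29).


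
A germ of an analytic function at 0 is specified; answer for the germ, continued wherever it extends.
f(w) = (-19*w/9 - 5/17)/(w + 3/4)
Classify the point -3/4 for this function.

The denominator factor w + 3/4 vanishes at -3/4 and appears to the power 1; the numerator there equals 263/204, nonzero, and no other factor vanishes.
Hence a pole whose order is the multiplicity, 1.

The point is a pole of order 1.


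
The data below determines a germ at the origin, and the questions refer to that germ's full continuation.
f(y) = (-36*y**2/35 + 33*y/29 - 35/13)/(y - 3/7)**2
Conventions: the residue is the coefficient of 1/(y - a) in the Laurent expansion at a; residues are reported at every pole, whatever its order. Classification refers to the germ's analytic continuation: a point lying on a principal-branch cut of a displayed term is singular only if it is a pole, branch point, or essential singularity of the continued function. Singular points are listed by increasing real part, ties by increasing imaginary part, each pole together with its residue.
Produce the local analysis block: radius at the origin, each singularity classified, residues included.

Radius of convergence at 0: 3/7.
At 3/7: a pole of order 2; residue 1821/7105.

Denominator factor (y - 3/7)^2: pole of order 2 at 3/7, modulus 3/7.
The radius of convergence is the smallest modulus among the singular points: 3/7.
At the order-2 pole 3/7 set g(y) = (y - (3/7))^2*f(y) = -36*y**2/35 + 33*y/29 - 35/13.
Order-2 pole: residue = g'(a); g'(3/7) = 1821/7105, so the residue is 1821/7105.


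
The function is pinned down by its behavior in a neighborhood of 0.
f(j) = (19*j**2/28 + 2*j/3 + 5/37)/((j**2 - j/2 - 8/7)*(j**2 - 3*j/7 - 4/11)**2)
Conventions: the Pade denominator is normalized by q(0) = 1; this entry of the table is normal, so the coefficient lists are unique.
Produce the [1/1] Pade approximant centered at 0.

Taylor coefficients needed (expand at 0): a_0 = -4235/4736, a_1 = -434753/227328, a_2 = -68285503/25460736.
Write the denominator as Q(j) = 1 + q1*j. Requiring Q*f - P = O(j^3) with deg P <= 1 kills the coefficients of j^2..j^2 in Q*f:
  j^2: a_2 + q1*a_1 = 0, i.e. -68285503/25460736 + (-434753/227328)*q1 = 0.
Solving this linear system: q1 = -564343/402416.
The numerator is Q*f truncated at degree 1: P0 = a_0 = -4235/4736; P1 = a_1 + q1*a_0 = -67223123/102098688.

The Pade approximant has numerator coefficients [-4235/4736, -67223123/102098688]; denominator coefficients [1, -564343/402416].


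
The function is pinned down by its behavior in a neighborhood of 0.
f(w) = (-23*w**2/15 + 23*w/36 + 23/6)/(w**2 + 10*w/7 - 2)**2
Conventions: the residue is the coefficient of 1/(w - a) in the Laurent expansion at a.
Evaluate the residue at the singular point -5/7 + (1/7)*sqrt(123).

The residue is -(397831/10892880)*sqrt(123).

The factor w**2 + 10*w/7 - 2 splits as (w - a)(w - a') with a = -5/7 + (1/7)*sqrt(123), a' = -5/7 - (1/7)*sqrt(123). At the order-2 pole a set g(w) = (w - a)^2*f(w) = [-23*w**2/15 + 23*w/36 + 23/6] / (w - a')^2.
Order-2 pole: residue = g'(a); g'(-5/7 + (1/7)*sqrt(123)) = -(397831/10892880)*sqrt(123), so the residue is -(397831/10892880)*sqrt(123).


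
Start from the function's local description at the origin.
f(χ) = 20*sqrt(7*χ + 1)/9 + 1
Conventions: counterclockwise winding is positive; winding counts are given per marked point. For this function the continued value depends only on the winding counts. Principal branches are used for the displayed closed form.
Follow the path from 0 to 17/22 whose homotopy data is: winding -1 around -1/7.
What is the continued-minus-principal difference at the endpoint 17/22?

The rational part is single-valued and drops out of the difference; each branch term changes only by its own monodromy.
(20/9)*sqrt(1 - χ/(-1/7)): winding -1 is odd, the square root flips sign, contributing -2*(20/9)*sqrt(1 - (17/22)/(-1/7)) = -2*(20/9)*sqrt(141/22) = -(20/99)*sqrt(3102).
Summing the contributions at χ = 17/22 gives -(20/99)*sqrt(3102).

Continued minus principal equals -(20/99)*sqrt(3102).


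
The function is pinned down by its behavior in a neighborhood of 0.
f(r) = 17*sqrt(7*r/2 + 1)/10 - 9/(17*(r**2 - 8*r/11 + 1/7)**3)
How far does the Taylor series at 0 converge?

Denominator factor (r**2 - 8*r/11 + 1/7)^3: discriminant -36/847, complex-conjugate roots (4/11) + ((3/77)*sqrt(7))*i and (4/11) - ((3/77)*sqrt(7))*i; poles of order 3, moduli (1/7)*sqrt(7) and (1/7)*sqrt(7).
Branch term (17/10)*sqrt(1 - r/(-2/7)): its argument vanishes at r = -2/7, a square-root branch point, modulus 2/7.
The radius of convergence is the smallest modulus among the singular points: 2/7.

The radius of convergence is 2/7.


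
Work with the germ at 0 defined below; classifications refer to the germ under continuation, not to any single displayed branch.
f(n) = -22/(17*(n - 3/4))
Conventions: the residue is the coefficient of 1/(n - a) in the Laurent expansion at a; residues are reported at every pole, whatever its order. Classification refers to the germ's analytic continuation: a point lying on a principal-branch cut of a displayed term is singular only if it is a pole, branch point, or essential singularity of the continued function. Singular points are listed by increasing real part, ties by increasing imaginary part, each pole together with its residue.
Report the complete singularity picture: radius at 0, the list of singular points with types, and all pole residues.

Denominator factor (n - 3/4): pole of order 1 at 3/4, modulus 3/4.
The radius of convergence is the smallest modulus among the singular points: 3/4.
At the order-1 pole 3/4 set g(n) = (n - (3/4))*f(n) = -22/17.
Simple pole: residue = g(a) at a = 3/4, which is -22/17.

Radius of convergence at 0: 3/4.
At 3/4: a pole of order 1; residue -22/17.


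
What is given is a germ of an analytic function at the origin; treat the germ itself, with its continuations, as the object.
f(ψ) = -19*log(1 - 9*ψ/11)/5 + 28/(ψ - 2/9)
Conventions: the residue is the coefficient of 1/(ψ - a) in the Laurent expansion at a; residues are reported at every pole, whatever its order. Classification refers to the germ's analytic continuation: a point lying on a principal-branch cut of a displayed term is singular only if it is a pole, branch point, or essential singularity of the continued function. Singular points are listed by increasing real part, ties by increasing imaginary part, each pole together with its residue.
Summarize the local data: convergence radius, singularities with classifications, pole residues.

Radius of convergence at 0: 2/9.
At 2/9: a pole of order 1; residue 28.
At 11/9: a logarithmic branch point.

Denominator factor (ψ - 2/9): pole of order 1 at 2/9, modulus 2/9.
Branch term (-19/5)*log(1 - ψ/(11/9)): its argument vanishes at ψ = 11/9, a logarithmic branch point, modulus 11/9.
The radius of convergence is the smallest modulus among the singular points: 2/9.
The branch term is analytic at 2/9 and contributes nothing to the residue; only the rational part matters.
At the order-1 pole 2/9 set g(ψ) = (ψ - (2/9))*(rational part) = 28.
Simple pole: residue = g(a) at a = 2/9, which is 28.
List the singular points by increasing real part (a conjugate pair: the negative imaginary part first).


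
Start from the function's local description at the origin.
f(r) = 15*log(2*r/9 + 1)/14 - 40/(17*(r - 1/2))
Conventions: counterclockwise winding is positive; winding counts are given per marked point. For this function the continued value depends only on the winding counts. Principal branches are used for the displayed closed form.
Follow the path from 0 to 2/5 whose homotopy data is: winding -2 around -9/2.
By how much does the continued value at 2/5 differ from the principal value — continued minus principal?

Continued minus principal equals -(30/7)*pi*i.

The rational part is single-valued and drops out of the difference; each branch term changes only by its own monodromy.
(15/14)*log(1 - r/(-9/2)): each positive loop around -9/2 adds 2*pi*i to the log, so winding -2 contributes (15/14)*(-2)*2*pi*i = -(30/7)*pi*i.
Summing the contributions at r = 2/5 gives -(30/7)*pi*i.


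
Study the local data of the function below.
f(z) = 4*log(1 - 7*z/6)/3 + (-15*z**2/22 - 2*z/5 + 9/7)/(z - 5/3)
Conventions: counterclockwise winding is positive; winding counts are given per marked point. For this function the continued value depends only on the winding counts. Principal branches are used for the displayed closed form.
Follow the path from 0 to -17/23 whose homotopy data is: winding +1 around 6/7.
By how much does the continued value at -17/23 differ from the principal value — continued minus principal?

Continued minus principal equals (8/3)*pi*i.

The rational part is single-valued and drops out of the difference; each branch term changes only by its own monodromy.
(4/3)*log(1 - z/(6/7)): each positive loop around 6/7 adds 2*pi*i to the log, so winding +1 contributes (4/3)*(1)*2*pi*i = (8/3)*pi*i.
Summing the contributions at z = -17/23 gives (8/3)*pi*i.


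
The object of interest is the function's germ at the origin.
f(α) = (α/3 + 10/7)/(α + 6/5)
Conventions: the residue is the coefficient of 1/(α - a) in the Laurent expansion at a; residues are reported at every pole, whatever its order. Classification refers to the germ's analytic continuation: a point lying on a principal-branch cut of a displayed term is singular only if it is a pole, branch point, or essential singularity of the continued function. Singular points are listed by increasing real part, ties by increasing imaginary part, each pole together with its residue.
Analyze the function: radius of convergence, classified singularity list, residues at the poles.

Denominator factor (α + 6/5): pole of order 1 at -6/5, modulus 6/5.
The radius of convergence is the smallest modulus among the singular points: 6/5.
At the order-1 pole -6/5 set g(α) = (α - (-6/5))*f(α) = α/3 + 10/7.
Simple pole: residue = g(a) at a = -6/5, which is 36/35.

Radius of convergence at 0: 6/5.
At -6/5: a pole of order 1; residue 36/35.


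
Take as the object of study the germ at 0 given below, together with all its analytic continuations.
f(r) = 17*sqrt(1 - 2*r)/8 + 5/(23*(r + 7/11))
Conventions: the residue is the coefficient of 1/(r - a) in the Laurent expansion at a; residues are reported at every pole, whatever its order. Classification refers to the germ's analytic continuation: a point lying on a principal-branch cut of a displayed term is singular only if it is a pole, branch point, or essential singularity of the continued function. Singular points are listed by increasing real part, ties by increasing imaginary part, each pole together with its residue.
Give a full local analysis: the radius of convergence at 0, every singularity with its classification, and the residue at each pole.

Radius of convergence at 0: 1/2.
At -7/11: a pole of order 1; residue 5/23.
At 1/2: an algebraic (square-root) branch point.

Denominator factor (r + 7/11): pole of order 1 at -7/11, modulus 7/11.
Branch term (17/8)*sqrt(1 - r/(1/2)): its argument vanishes at r = 1/2, a square-root branch point, modulus 1/2.
The radius of convergence is the smallest modulus among the singular points: 1/2.
The branch term is analytic at -7/11 and contributes nothing to the residue; only the rational part matters.
At the order-1 pole -7/11 set g(r) = (r - (-7/11))*(rational part) = 5/23.
Simple pole: residue = g(a) at a = -7/11, which is 5/23.
List the singular points by increasing real part (a conjugate pair: the negative imaginary part first).


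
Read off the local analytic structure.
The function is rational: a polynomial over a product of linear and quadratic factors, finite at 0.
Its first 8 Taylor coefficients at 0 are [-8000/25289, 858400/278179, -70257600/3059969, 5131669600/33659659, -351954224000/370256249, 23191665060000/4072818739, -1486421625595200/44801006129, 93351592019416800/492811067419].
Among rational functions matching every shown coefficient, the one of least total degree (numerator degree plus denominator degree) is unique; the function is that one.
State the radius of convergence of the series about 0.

No rational of total degree below 6 reproduces all 8 coefficients; solving the [1/5] Pade equations on them gives f(z) = (40/19 - 12*z/19)/((z - 11/2)**3*(z + 1/5)**2), whose expansion matches every shown term.
Denominator factor (z + 1/5)^2: pole of order 2 at -1/5, modulus 1/5.
Denominator factor (z - 11/2)^3: pole of order 3 at 11/2, modulus 11/2.
The radius of convergence is the smallest modulus among the singular points: 1/5.

The radius of convergence is 1/5.


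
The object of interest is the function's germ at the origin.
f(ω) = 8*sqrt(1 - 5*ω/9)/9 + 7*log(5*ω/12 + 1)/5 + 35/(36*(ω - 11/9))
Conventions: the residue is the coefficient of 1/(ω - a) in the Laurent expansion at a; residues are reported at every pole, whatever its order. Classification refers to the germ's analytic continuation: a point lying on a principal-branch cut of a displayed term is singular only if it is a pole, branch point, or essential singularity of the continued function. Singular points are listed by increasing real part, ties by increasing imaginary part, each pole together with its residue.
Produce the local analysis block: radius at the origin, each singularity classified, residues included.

Denominator factor (ω - 11/9): pole of order 1 at 11/9, modulus 11/9.
Branch term (7/5)*log(1 - ω/(-12/5)): its argument vanishes at ω = -12/5, a logarithmic branch point, modulus 12/5.
Branch term (8/9)*sqrt(1 - ω/(9/5)): its argument vanishes at ω = 9/5, a square-root branch point, modulus 9/5.
The radius of convergence is the smallest modulus among the singular points: 11/9.
The branch terms are analytic at 11/9 and contribute nothing to the residue; only the rational part matters.
At the order-1 pole 11/9 set g(ω) = (ω - (11/9))*(rational part) = 35/36.
Simple pole: residue = g(a) at a = 11/9, which is 35/36.
List the singular points by increasing real part (a conjugate pair: the negative imaginary part first).

Radius of convergence at 0: 11/9.
At -12/5: a logarithmic branch point.
At 11/9: a pole of order 1; residue 35/36.
At 9/5: an algebraic (square-root) branch point.


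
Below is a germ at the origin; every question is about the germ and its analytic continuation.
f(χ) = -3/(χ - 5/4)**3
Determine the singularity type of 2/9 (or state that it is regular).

The point is a regular point.

Denominator factors: χ - 5/4 = -37/36 at χ = 2/9 — none vanishes.
So the germ continues analytically to 2/9.


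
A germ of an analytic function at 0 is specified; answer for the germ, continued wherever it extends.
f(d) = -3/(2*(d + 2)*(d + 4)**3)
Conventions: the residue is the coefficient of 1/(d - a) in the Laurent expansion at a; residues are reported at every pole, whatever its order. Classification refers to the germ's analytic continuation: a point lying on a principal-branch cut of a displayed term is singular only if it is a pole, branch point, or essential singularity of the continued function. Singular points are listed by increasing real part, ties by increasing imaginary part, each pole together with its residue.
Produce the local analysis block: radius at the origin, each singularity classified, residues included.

Radius of convergence at 0: 2.
At -4: a pole of order 3; residue 3/16.
At -2: a pole of order 1; residue -3/16.

Denominator factor (d + 4)^3: pole of order 3 at -4, modulus 4.
Denominator factor (d + 2): pole of order 1 at -2, modulus 2.
The radius of convergence is the smallest modulus among the singular points: 2.
At the order-3 pole -4 set g(d) = (d - (-4))^3*f(d) = -3/(2*(d + 2)).
Order-3 pole: residue = g''(a)/2; g''(-4) = 3/8, so the residue is 3/16.
At the order-1 pole -2 set g(d) = (d - (-2))*f(d) = -3/(2*(d + 4)**3).
Simple pole: residue = g(a) at a = -2, which is -3/16.
List the singular points by increasing real part (a conjugate pair: the negative imaginary part first).


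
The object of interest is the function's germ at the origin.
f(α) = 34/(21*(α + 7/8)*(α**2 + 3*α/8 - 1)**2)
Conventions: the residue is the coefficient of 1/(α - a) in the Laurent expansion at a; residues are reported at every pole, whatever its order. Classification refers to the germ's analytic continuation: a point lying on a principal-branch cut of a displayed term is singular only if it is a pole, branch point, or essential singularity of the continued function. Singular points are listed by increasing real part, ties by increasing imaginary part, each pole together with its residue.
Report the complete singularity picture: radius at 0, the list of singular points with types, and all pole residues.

Radius of convergence at 0: -3/16 + (1/16)*sqrt(265).
At -3/16 - (1/16)*sqrt(265): a pole of order 2; residue -4352/1701 - (16132864/119452725)*sqrt(265).
At -7/8: a pole of order 1; residue 8704/1701.
At -3/16 + (1/16)*sqrt(265): a pole of order 2; residue -4352/1701 + (16132864/119452725)*sqrt(265).


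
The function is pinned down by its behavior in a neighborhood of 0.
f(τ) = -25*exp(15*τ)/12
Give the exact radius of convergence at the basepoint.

The factor exp(15*τ) is entire and contributes no finite singular point.
The polynomial part has no poles.
No finite singular points: the Taylor series at 0 converges everywhere.

The radius of convergence is infinite.


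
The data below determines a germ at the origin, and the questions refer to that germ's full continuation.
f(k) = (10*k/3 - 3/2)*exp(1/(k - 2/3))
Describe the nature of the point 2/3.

The point is an essential singularity.

The exponent 1/(k - (2/3)) has a pole at 2/3, so exp(1/(k - (2/3))) takes every nonzero value near it: an essential singularity (not a pole of any order).


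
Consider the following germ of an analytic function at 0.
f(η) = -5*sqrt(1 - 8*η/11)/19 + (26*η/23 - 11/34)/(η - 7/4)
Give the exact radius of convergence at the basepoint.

The radius of convergence is 11/8.

Denominator factor (η - 7/4): pole of order 1 at 7/4, modulus 7/4.
Branch term (-5/19)*sqrt(1 - η/(11/8)): its argument vanishes at η = 11/8, a square-root branch point, modulus 11/8.
The radius of convergence is the smallest modulus among the singular points: 11/8.


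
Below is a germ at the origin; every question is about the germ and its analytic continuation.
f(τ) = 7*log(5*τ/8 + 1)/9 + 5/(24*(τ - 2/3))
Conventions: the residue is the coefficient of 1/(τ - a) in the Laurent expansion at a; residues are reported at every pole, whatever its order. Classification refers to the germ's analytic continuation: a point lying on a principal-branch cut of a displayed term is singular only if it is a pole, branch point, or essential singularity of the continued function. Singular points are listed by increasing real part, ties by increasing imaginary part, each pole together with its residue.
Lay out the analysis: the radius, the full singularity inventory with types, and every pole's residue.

Denominator factor (τ - 2/3): pole of order 1 at 2/3, modulus 2/3.
Branch term (7/9)*log(1 - τ/(-8/5)): its argument vanishes at τ = -8/5, a logarithmic branch point, modulus 8/5.
The radius of convergence is the smallest modulus among the singular points: 2/3.
The branch term is analytic at 2/3 and contributes nothing to the residue; only the rational part matters.
At the order-1 pole 2/3 set g(τ) = (τ - (2/3))*(rational part) = 5/24.
Simple pole: residue = g(a) at a = 2/3, which is 5/24.
List the singular points by increasing real part (a conjugate pair: the negative imaginary part first).

Radius of convergence at 0: 2/3.
At -8/5: a logarithmic branch point.
At 2/3: a pole of order 1; residue 5/24.


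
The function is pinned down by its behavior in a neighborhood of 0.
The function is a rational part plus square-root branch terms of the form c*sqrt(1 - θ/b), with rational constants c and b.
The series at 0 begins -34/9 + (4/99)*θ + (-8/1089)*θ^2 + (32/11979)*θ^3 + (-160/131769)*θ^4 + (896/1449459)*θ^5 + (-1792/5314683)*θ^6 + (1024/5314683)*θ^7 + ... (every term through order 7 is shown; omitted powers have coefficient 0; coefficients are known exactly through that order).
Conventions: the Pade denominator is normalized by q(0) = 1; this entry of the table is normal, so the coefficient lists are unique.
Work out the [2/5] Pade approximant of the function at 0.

The Pade approximant has numerator coefficients [-34/9, -127319/36036, -16509/22022]; denominator coefficients [1, 7575/8008, 25/121, 261/242242, -57/1332331, 46/14655641].

Taylor coefficients needed (read off): a_0 = -34/9, a_1 = 4/99, a_2 = -8/1089, a_3 = 32/11979, a_4 = -160/131769, a_5 = 896/1449459, a_6 = -1792/5314683, a_7 = 1024/5314683.
Write the denominator as Q(θ) = 1 + q1*θ + q2*θ^2 + q3*θ^3 + q4*θ^4 + q5*θ^5. Requiring Q*f - P = O(θ^8) with deg P <= 2 kills the coefficients of θ^3..θ^7 in Q*f:
  θ^3: a_3 + q1*a_2 + q2*a_1 + q3*a_0 = 0, i.e. 32/11979 + (-8/1089)*q1 + (4/99)*q2 + (-34/9)*q3 = 0.
  θ^4: a_4 + q1*a_3 + q2*a_2 + q3*a_1 + q4*a_0 = 0, i.e. -160/131769 + (32/11979)*q1 + (-8/1089)*q2 + (4/99)*q3 + (-34/9)*q4 = 0.
  θ^5: a_5 + q1*a_4 + q2*a_3 + q3*a_2 + q4*a_1 + q5*a_0 = 0, i.e. 896/1449459 + (-160/131769)*q1 + (32/11979)*q2 + (-8/1089)*q3 + (4/99)*q4 + (-34/9)*q5 = 0.
  θ^6: a_6 + q1*a_5 + q2*a_4 + q3*a_3 + q4*a_2 + q5*a_1 = 0, i.e. -1792/5314683 + (896/1449459)*q1 + (-160/131769)*q2 + (32/11979)*q3 + (-8/1089)*q4 + (4/99)*q5 = 0.
  θ^7: a_7 + q1*a_6 + q2*a_5 + q3*a_4 + q4*a_3 + q5*a_2 = 0, i.e. 1024/5314683 + (-1792/5314683)*q1 + (896/1449459)*q2 + (-160/131769)*q3 + (32/11979)*q4 + (-8/1089)*q5 = 0.
Solving this linear system: q1 = 7575/8008, q2 = 25/121, q3 = 261/242242, q4 = -57/1332331, q5 = 46/14655641.
The numerator is Q*f truncated at degree 2: P0 = a_0 = -34/9; P1 = a_1 + q1*a_0 = -127319/36036; P2 = a_2 + q1*a_1 + q2*a_0 = -16509/22022.


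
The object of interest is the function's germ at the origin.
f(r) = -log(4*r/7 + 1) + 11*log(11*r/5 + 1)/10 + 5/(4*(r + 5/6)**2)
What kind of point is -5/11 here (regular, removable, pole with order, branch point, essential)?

The term (11/10)*log(1 - r/(-5/11)) has argument 1 - -5/11/(-5/11) = 0 at -5/11: a logarithmic (infinitely-sheeted) branch point; the remaining terms are analytic or single-valued there.

The point is a logarithmic branch point.


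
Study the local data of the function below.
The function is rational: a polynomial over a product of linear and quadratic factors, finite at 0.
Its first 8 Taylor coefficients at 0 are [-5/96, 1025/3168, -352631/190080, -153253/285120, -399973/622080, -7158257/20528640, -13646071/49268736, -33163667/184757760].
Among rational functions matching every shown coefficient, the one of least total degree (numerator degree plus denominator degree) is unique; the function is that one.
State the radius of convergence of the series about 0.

No rational of total degree below 4 reproduces all 8 coefficients; solving the [2/2] Pade equations on them gives f(ρ) = (39*ρ**2/5 - 15*ρ/11 + 5/24)/(ρ**2 + 4*ρ/3 - 4), whose expansion matches every shown term.
Denominator factor (ρ**2 + 4*ρ/3 - 4): discriminant 160/9, real irrational roots -2/3 + (2/3)*sqrt(10) and -2/3 - (2/3)*sqrt(10); poles of order 1, moduli -2/3 + (2/3)*sqrt(10) and 2/3 + (2/3)*sqrt(10).
The radius of convergence is the smallest modulus among the singular points: -2/3 + (2/3)*sqrt(10).

The radius of convergence is -2/3 + (2/3)*sqrt(10).
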